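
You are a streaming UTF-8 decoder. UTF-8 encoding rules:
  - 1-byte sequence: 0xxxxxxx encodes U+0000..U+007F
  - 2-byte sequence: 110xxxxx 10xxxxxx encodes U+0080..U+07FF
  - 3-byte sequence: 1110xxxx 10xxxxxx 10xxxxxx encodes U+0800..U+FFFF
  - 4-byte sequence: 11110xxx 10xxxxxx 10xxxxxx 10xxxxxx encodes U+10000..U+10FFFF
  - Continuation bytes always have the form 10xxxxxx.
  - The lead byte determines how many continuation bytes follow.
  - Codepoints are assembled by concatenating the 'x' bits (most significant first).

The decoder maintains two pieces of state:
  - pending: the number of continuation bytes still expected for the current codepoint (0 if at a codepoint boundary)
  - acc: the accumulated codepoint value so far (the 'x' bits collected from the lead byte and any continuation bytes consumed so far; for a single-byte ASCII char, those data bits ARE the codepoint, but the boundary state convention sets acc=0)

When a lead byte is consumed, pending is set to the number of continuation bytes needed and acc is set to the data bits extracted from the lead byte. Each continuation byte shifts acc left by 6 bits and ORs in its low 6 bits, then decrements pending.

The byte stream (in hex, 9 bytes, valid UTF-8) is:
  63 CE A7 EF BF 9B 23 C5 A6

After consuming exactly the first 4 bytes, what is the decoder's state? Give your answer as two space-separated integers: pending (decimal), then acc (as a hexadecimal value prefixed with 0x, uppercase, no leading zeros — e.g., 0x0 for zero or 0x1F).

Byte[0]=63: 1-byte. pending=0, acc=0x0
Byte[1]=CE: 2-byte lead. pending=1, acc=0xE
Byte[2]=A7: continuation. acc=(acc<<6)|0x27=0x3A7, pending=0
Byte[3]=EF: 3-byte lead. pending=2, acc=0xF

Answer: 2 0xF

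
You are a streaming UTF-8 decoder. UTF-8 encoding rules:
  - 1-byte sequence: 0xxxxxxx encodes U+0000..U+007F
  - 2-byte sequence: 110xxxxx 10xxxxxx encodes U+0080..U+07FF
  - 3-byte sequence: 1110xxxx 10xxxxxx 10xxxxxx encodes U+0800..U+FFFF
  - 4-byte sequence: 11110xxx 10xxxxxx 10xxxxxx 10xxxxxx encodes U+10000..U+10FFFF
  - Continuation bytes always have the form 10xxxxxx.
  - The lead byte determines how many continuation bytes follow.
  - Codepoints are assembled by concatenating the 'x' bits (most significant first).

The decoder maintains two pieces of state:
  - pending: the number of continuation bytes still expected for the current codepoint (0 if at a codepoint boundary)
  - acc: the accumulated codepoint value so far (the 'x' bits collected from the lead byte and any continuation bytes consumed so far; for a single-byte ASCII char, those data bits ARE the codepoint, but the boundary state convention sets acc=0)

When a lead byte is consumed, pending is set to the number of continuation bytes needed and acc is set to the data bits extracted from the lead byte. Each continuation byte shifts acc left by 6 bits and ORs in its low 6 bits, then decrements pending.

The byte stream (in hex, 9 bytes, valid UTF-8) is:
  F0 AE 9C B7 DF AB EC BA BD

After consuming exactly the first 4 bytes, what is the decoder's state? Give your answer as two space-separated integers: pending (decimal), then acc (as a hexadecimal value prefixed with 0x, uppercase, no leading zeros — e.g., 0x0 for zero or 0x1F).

Answer: 0 0x2E737

Derivation:
Byte[0]=F0: 4-byte lead. pending=3, acc=0x0
Byte[1]=AE: continuation. acc=(acc<<6)|0x2E=0x2E, pending=2
Byte[2]=9C: continuation. acc=(acc<<6)|0x1C=0xB9C, pending=1
Byte[3]=B7: continuation. acc=(acc<<6)|0x37=0x2E737, pending=0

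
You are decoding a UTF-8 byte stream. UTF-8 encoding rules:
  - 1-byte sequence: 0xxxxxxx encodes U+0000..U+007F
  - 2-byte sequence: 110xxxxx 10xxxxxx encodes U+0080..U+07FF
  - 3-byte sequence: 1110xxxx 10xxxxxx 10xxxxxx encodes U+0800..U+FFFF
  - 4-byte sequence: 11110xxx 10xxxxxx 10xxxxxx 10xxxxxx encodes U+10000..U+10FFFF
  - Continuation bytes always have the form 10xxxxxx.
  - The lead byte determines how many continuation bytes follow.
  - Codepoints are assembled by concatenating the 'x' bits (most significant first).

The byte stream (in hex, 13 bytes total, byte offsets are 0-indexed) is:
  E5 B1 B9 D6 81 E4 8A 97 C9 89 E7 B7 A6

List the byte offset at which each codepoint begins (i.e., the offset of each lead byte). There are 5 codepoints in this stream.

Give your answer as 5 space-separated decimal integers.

Answer: 0 3 5 8 10

Derivation:
Byte[0]=E5: 3-byte lead, need 2 cont bytes. acc=0x5
Byte[1]=B1: continuation. acc=(acc<<6)|0x31=0x171
Byte[2]=B9: continuation. acc=(acc<<6)|0x39=0x5C79
Completed: cp=U+5C79 (starts at byte 0)
Byte[3]=D6: 2-byte lead, need 1 cont bytes. acc=0x16
Byte[4]=81: continuation. acc=(acc<<6)|0x01=0x581
Completed: cp=U+0581 (starts at byte 3)
Byte[5]=E4: 3-byte lead, need 2 cont bytes. acc=0x4
Byte[6]=8A: continuation. acc=(acc<<6)|0x0A=0x10A
Byte[7]=97: continuation. acc=(acc<<6)|0x17=0x4297
Completed: cp=U+4297 (starts at byte 5)
Byte[8]=C9: 2-byte lead, need 1 cont bytes. acc=0x9
Byte[9]=89: continuation. acc=(acc<<6)|0x09=0x249
Completed: cp=U+0249 (starts at byte 8)
Byte[10]=E7: 3-byte lead, need 2 cont bytes. acc=0x7
Byte[11]=B7: continuation. acc=(acc<<6)|0x37=0x1F7
Byte[12]=A6: continuation. acc=(acc<<6)|0x26=0x7DE6
Completed: cp=U+7DE6 (starts at byte 10)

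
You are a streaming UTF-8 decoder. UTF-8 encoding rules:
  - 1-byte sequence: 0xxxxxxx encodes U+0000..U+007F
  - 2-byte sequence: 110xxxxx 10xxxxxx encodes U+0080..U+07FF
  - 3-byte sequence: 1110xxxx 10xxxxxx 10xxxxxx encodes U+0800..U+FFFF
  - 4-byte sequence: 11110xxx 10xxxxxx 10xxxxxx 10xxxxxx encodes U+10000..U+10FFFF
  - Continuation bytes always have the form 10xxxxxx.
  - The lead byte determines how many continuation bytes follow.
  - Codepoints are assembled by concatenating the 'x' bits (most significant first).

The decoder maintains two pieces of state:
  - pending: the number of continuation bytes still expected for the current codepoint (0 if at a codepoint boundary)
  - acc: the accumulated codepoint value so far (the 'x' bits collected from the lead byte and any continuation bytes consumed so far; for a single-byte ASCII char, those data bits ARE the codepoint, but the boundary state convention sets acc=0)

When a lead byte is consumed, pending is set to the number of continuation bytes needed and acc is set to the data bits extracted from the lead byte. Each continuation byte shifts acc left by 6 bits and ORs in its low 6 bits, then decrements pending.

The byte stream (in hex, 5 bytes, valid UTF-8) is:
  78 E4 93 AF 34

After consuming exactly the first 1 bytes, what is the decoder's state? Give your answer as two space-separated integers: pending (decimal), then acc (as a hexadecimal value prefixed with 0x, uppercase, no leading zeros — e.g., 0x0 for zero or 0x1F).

Byte[0]=78: 1-byte. pending=0, acc=0x0

Answer: 0 0x0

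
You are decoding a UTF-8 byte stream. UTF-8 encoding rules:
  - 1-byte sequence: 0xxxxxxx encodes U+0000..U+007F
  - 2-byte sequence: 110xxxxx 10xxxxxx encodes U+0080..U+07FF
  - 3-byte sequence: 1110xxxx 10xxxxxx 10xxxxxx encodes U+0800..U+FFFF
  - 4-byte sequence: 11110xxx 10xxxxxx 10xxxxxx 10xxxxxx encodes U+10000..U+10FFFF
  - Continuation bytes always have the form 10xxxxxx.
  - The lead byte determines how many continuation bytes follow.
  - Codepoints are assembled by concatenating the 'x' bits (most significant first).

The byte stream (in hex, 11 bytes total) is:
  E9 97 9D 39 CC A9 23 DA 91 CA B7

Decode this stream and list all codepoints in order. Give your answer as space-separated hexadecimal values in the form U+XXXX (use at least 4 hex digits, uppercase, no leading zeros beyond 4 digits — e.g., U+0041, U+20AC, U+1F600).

Byte[0]=E9: 3-byte lead, need 2 cont bytes. acc=0x9
Byte[1]=97: continuation. acc=(acc<<6)|0x17=0x257
Byte[2]=9D: continuation. acc=(acc<<6)|0x1D=0x95DD
Completed: cp=U+95DD (starts at byte 0)
Byte[3]=39: 1-byte ASCII. cp=U+0039
Byte[4]=CC: 2-byte lead, need 1 cont bytes. acc=0xC
Byte[5]=A9: continuation. acc=(acc<<6)|0x29=0x329
Completed: cp=U+0329 (starts at byte 4)
Byte[6]=23: 1-byte ASCII. cp=U+0023
Byte[7]=DA: 2-byte lead, need 1 cont bytes. acc=0x1A
Byte[8]=91: continuation. acc=(acc<<6)|0x11=0x691
Completed: cp=U+0691 (starts at byte 7)
Byte[9]=CA: 2-byte lead, need 1 cont bytes. acc=0xA
Byte[10]=B7: continuation. acc=(acc<<6)|0x37=0x2B7
Completed: cp=U+02B7 (starts at byte 9)

Answer: U+95DD U+0039 U+0329 U+0023 U+0691 U+02B7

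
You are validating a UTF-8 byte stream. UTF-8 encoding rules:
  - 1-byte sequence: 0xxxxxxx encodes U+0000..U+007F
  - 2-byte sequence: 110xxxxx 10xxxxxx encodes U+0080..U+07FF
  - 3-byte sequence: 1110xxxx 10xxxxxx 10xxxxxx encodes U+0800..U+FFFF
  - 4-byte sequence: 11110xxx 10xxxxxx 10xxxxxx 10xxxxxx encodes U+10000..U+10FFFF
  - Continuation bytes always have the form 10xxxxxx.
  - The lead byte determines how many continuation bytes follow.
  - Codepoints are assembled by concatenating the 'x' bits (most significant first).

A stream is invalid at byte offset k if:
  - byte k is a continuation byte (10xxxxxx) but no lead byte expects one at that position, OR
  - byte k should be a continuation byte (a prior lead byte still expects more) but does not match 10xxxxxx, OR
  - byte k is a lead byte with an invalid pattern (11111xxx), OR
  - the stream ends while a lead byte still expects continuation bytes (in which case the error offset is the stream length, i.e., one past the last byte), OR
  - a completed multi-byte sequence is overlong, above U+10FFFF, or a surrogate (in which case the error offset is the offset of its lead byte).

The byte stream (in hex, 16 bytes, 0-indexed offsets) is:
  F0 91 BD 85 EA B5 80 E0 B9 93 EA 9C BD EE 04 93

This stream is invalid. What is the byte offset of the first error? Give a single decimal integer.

Byte[0]=F0: 4-byte lead, need 3 cont bytes. acc=0x0
Byte[1]=91: continuation. acc=(acc<<6)|0x11=0x11
Byte[2]=BD: continuation. acc=(acc<<6)|0x3D=0x47D
Byte[3]=85: continuation. acc=(acc<<6)|0x05=0x11F45
Completed: cp=U+11F45 (starts at byte 0)
Byte[4]=EA: 3-byte lead, need 2 cont bytes. acc=0xA
Byte[5]=B5: continuation. acc=(acc<<6)|0x35=0x2B5
Byte[6]=80: continuation. acc=(acc<<6)|0x00=0xAD40
Completed: cp=U+AD40 (starts at byte 4)
Byte[7]=E0: 3-byte lead, need 2 cont bytes. acc=0x0
Byte[8]=B9: continuation. acc=(acc<<6)|0x39=0x39
Byte[9]=93: continuation. acc=(acc<<6)|0x13=0xE53
Completed: cp=U+0E53 (starts at byte 7)
Byte[10]=EA: 3-byte lead, need 2 cont bytes. acc=0xA
Byte[11]=9C: continuation. acc=(acc<<6)|0x1C=0x29C
Byte[12]=BD: continuation. acc=(acc<<6)|0x3D=0xA73D
Completed: cp=U+A73D (starts at byte 10)
Byte[13]=EE: 3-byte lead, need 2 cont bytes. acc=0xE
Byte[14]=04: expected 10xxxxxx continuation. INVALID

Answer: 14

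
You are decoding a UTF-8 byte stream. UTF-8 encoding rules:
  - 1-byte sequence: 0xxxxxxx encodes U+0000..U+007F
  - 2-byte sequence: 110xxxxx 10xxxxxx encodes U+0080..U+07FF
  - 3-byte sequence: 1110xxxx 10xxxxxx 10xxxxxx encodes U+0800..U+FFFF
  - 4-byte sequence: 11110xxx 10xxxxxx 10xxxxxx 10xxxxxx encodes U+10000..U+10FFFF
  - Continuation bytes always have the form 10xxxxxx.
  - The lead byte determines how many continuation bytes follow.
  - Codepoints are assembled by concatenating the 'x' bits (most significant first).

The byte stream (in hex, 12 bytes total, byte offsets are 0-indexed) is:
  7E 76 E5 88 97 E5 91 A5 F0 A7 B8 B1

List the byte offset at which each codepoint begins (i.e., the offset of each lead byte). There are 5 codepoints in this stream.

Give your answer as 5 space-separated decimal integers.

Byte[0]=7E: 1-byte ASCII. cp=U+007E
Byte[1]=76: 1-byte ASCII. cp=U+0076
Byte[2]=E5: 3-byte lead, need 2 cont bytes. acc=0x5
Byte[3]=88: continuation. acc=(acc<<6)|0x08=0x148
Byte[4]=97: continuation. acc=(acc<<6)|0x17=0x5217
Completed: cp=U+5217 (starts at byte 2)
Byte[5]=E5: 3-byte lead, need 2 cont bytes. acc=0x5
Byte[6]=91: continuation. acc=(acc<<6)|0x11=0x151
Byte[7]=A5: continuation. acc=(acc<<6)|0x25=0x5465
Completed: cp=U+5465 (starts at byte 5)
Byte[8]=F0: 4-byte lead, need 3 cont bytes. acc=0x0
Byte[9]=A7: continuation. acc=(acc<<6)|0x27=0x27
Byte[10]=B8: continuation. acc=(acc<<6)|0x38=0x9F8
Byte[11]=B1: continuation. acc=(acc<<6)|0x31=0x27E31
Completed: cp=U+27E31 (starts at byte 8)

Answer: 0 1 2 5 8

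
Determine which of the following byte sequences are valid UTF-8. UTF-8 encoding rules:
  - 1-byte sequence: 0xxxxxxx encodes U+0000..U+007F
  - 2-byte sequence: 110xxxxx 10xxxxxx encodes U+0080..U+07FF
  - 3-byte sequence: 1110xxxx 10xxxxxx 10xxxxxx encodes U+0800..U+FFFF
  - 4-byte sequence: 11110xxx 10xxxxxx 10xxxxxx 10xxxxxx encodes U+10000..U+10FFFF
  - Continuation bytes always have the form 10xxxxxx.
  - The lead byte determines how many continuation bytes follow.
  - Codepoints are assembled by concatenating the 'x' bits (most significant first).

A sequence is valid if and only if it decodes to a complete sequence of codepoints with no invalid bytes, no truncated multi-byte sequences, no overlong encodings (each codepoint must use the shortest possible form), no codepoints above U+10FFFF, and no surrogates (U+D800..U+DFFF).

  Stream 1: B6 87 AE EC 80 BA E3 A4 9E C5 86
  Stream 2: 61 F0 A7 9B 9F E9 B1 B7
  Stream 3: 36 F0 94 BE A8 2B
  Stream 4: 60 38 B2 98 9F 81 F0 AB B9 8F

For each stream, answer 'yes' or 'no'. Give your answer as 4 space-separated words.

Stream 1: error at byte offset 0. INVALID
Stream 2: decodes cleanly. VALID
Stream 3: decodes cleanly. VALID
Stream 4: error at byte offset 2. INVALID

Answer: no yes yes no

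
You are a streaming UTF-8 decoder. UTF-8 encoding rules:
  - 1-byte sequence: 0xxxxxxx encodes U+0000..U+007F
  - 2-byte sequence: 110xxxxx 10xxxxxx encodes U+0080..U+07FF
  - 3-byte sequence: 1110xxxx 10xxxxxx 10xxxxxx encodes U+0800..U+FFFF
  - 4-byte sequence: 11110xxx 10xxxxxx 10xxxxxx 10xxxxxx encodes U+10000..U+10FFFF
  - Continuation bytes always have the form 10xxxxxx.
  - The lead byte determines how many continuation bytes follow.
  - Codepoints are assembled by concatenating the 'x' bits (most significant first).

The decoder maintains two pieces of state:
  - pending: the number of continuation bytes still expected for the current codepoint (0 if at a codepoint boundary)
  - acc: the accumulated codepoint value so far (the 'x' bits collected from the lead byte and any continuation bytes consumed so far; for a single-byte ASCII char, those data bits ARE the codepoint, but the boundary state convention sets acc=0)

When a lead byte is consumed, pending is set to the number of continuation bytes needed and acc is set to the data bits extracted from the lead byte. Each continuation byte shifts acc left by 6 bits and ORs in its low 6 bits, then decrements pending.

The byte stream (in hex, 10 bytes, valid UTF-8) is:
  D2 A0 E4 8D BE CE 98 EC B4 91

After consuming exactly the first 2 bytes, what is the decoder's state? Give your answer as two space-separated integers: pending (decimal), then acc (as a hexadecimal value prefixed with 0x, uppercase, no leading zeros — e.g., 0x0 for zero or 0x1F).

Answer: 0 0x4A0

Derivation:
Byte[0]=D2: 2-byte lead. pending=1, acc=0x12
Byte[1]=A0: continuation. acc=(acc<<6)|0x20=0x4A0, pending=0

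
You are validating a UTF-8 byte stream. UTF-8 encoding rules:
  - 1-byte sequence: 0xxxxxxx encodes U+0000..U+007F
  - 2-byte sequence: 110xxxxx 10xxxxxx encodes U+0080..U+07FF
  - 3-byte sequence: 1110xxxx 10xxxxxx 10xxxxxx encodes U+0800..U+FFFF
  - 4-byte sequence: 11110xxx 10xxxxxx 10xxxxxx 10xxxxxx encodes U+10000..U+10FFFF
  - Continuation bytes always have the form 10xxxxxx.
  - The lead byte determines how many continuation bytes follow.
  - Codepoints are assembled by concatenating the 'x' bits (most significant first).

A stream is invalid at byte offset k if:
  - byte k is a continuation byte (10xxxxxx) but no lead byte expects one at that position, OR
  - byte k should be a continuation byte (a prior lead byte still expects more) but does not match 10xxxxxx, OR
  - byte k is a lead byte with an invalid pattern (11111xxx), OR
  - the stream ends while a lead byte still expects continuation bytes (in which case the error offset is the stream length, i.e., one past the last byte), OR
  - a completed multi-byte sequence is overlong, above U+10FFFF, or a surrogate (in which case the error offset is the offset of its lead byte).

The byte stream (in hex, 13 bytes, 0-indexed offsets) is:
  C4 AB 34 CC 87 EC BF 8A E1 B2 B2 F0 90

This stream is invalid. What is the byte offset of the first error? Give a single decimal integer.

Byte[0]=C4: 2-byte lead, need 1 cont bytes. acc=0x4
Byte[1]=AB: continuation. acc=(acc<<6)|0x2B=0x12B
Completed: cp=U+012B (starts at byte 0)
Byte[2]=34: 1-byte ASCII. cp=U+0034
Byte[3]=CC: 2-byte lead, need 1 cont bytes. acc=0xC
Byte[4]=87: continuation. acc=(acc<<6)|0x07=0x307
Completed: cp=U+0307 (starts at byte 3)
Byte[5]=EC: 3-byte lead, need 2 cont bytes. acc=0xC
Byte[6]=BF: continuation. acc=(acc<<6)|0x3F=0x33F
Byte[7]=8A: continuation. acc=(acc<<6)|0x0A=0xCFCA
Completed: cp=U+CFCA (starts at byte 5)
Byte[8]=E1: 3-byte lead, need 2 cont bytes. acc=0x1
Byte[9]=B2: continuation. acc=(acc<<6)|0x32=0x72
Byte[10]=B2: continuation. acc=(acc<<6)|0x32=0x1CB2
Completed: cp=U+1CB2 (starts at byte 8)
Byte[11]=F0: 4-byte lead, need 3 cont bytes. acc=0x0
Byte[12]=90: continuation. acc=(acc<<6)|0x10=0x10
Byte[13]: stream ended, expected continuation. INVALID

Answer: 13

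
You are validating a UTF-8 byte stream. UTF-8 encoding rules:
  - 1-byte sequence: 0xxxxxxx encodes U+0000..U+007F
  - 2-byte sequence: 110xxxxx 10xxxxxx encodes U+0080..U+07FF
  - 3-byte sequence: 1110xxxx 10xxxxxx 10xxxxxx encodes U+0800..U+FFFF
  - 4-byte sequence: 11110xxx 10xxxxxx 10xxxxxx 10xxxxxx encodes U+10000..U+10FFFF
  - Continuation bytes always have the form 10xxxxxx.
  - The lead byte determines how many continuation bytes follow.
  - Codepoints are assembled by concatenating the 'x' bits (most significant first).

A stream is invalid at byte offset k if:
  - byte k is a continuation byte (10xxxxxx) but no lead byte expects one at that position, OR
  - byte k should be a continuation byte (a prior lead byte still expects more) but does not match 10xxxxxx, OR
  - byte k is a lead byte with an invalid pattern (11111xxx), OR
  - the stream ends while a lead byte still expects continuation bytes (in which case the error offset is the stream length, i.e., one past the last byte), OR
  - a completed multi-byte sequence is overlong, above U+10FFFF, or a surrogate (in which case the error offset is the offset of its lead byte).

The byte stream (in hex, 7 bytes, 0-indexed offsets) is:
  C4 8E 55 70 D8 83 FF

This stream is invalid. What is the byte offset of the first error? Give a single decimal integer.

Answer: 6

Derivation:
Byte[0]=C4: 2-byte lead, need 1 cont bytes. acc=0x4
Byte[1]=8E: continuation. acc=(acc<<6)|0x0E=0x10E
Completed: cp=U+010E (starts at byte 0)
Byte[2]=55: 1-byte ASCII. cp=U+0055
Byte[3]=70: 1-byte ASCII. cp=U+0070
Byte[4]=D8: 2-byte lead, need 1 cont bytes. acc=0x18
Byte[5]=83: continuation. acc=(acc<<6)|0x03=0x603
Completed: cp=U+0603 (starts at byte 4)
Byte[6]=FF: INVALID lead byte (not 0xxx/110x/1110/11110)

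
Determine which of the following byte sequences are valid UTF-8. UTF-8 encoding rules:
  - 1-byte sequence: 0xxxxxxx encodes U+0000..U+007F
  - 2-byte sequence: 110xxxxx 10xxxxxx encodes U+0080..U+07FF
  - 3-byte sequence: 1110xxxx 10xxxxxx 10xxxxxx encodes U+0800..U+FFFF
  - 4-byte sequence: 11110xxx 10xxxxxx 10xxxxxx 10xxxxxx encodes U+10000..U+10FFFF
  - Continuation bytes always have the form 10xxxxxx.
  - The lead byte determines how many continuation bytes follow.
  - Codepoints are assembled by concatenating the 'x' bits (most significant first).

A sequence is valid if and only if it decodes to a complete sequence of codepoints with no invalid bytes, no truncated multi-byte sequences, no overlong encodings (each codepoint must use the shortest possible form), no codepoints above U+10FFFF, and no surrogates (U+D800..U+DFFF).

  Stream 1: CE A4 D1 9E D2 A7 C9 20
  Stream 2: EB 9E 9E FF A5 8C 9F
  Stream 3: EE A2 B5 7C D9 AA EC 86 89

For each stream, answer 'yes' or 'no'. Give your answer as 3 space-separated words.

Answer: no no yes

Derivation:
Stream 1: error at byte offset 7. INVALID
Stream 2: error at byte offset 3. INVALID
Stream 3: decodes cleanly. VALID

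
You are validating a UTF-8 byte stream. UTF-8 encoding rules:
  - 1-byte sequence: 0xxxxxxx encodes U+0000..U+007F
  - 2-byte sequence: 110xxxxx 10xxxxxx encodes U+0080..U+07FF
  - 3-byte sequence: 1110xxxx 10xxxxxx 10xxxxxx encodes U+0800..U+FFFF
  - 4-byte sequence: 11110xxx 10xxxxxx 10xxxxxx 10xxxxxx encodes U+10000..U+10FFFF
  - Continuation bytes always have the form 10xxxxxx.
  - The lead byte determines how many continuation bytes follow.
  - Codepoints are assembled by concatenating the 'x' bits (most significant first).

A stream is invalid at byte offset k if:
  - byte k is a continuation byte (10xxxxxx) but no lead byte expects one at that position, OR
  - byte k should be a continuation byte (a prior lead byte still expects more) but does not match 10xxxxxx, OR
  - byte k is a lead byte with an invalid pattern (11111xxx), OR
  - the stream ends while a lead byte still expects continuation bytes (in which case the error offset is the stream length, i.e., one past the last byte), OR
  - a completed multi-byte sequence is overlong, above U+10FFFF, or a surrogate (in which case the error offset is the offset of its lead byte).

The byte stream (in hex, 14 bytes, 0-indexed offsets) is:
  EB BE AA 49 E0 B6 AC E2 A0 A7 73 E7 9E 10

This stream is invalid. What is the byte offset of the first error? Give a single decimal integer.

Answer: 13

Derivation:
Byte[0]=EB: 3-byte lead, need 2 cont bytes. acc=0xB
Byte[1]=BE: continuation. acc=(acc<<6)|0x3E=0x2FE
Byte[2]=AA: continuation. acc=(acc<<6)|0x2A=0xBFAA
Completed: cp=U+BFAA (starts at byte 0)
Byte[3]=49: 1-byte ASCII. cp=U+0049
Byte[4]=E0: 3-byte lead, need 2 cont bytes. acc=0x0
Byte[5]=B6: continuation. acc=(acc<<6)|0x36=0x36
Byte[6]=AC: continuation. acc=(acc<<6)|0x2C=0xDAC
Completed: cp=U+0DAC (starts at byte 4)
Byte[7]=E2: 3-byte lead, need 2 cont bytes. acc=0x2
Byte[8]=A0: continuation. acc=(acc<<6)|0x20=0xA0
Byte[9]=A7: continuation. acc=(acc<<6)|0x27=0x2827
Completed: cp=U+2827 (starts at byte 7)
Byte[10]=73: 1-byte ASCII. cp=U+0073
Byte[11]=E7: 3-byte lead, need 2 cont bytes. acc=0x7
Byte[12]=9E: continuation. acc=(acc<<6)|0x1E=0x1DE
Byte[13]=10: expected 10xxxxxx continuation. INVALID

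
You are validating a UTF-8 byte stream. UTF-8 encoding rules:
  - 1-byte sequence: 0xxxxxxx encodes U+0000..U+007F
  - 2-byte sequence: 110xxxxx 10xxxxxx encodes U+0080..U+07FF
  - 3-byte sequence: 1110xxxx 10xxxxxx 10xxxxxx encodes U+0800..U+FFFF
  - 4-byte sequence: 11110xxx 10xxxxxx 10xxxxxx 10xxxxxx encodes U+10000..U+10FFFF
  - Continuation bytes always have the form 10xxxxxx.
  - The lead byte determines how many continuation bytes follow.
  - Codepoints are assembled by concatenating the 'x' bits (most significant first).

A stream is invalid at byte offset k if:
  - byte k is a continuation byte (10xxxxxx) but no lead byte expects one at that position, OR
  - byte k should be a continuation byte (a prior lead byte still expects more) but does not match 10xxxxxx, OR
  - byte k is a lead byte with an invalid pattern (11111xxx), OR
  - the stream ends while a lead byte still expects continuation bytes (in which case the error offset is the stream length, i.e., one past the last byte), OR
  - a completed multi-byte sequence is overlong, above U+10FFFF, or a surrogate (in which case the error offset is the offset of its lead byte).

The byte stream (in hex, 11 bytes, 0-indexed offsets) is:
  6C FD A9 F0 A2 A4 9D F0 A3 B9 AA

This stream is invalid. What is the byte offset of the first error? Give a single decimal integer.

Answer: 1

Derivation:
Byte[0]=6C: 1-byte ASCII. cp=U+006C
Byte[1]=FD: INVALID lead byte (not 0xxx/110x/1110/11110)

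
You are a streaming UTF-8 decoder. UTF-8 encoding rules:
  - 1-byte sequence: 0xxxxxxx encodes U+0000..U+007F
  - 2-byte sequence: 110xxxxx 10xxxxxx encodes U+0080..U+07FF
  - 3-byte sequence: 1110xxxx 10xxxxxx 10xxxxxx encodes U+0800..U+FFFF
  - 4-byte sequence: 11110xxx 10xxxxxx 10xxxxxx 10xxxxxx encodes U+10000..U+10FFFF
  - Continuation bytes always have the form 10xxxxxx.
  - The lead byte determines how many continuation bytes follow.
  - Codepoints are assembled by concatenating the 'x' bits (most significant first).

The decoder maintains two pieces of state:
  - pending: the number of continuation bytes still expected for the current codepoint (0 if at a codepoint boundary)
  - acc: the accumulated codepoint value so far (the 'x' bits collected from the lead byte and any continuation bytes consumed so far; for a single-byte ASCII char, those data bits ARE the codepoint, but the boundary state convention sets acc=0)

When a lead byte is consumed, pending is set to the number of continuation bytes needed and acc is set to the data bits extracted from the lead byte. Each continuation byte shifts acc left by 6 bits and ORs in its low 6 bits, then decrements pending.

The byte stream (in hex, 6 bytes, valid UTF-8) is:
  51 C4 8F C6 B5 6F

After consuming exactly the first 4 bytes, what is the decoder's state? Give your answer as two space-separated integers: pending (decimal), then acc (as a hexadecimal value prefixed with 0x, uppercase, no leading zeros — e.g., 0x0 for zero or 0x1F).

Answer: 1 0x6

Derivation:
Byte[0]=51: 1-byte. pending=0, acc=0x0
Byte[1]=C4: 2-byte lead. pending=1, acc=0x4
Byte[2]=8F: continuation. acc=(acc<<6)|0x0F=0x10F, pending=0
Byte[3]=C6: 2-byte lead. pending=1, acc=0x6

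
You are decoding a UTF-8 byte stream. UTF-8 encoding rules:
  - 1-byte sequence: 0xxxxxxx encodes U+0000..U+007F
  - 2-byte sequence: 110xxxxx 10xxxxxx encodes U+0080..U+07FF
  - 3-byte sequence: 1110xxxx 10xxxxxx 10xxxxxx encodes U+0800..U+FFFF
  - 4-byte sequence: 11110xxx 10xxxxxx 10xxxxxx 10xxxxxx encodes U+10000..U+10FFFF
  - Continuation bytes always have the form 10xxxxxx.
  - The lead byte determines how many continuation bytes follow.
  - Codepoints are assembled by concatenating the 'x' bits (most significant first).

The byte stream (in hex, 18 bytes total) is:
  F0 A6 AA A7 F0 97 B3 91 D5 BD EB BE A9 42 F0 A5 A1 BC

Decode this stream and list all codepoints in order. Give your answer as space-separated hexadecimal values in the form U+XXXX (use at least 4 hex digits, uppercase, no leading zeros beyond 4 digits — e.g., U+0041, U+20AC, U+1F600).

Byte[0]=F0: 4-byte lead, need 3 cont bytes. acc=0x0
Byte[1]=A6: continuation. acc=(acc<<6)|0x26=0x26
Byte[2]=AA: continuation. acc=(acc<<6)|0x2A=0x9AA
Byte[3]=A7: continuation. acc=(acc<<6)|0x27=0x26AA7
Completed: cp=U+26AA7 (starts at byte 0)
Byte[4]=F0: 4-byte lead, need 3 cont bytes. acc=0x0
Byte[5]=97: continuation. acc=(acc<<6)|0x17=0x17
Byte[6]=B3: continuation. acc=(acc<<6)|0x33=0x5F3
Byte[7]=91: continuation. acc=(acc<<6)|0x11=0x17CD1
Completed: cp=U+17CD1 (starts at byte 4)
Byte[8]=D5: 2-byte lead, need 1 cont bytes. acc=0x15
Byte[9]=BD: continuation. acc=(acc<<6)|0x3D=0x57D
Completed: cp=U+057D (starts at byte 8)
Byte[10]=EB: 3-byte lead, need 2 cont bytes. acc=0xB
Byte[11]=BE: continuation. acc=(acc<<6)|0x3E=0x2FE
Byte[12]=A9: continuation. acc=(acc<<6)|0x29=0xBFA9
Completed: cp=U+BFA9 (starts at byte 10)
Byte[13]=42: 1-byte ASCII. cp=U+0042
Byte[14]=F0: 4-byte lead, need 3 cont bytes. acc=0x0
Byte[15]=A5: continuation. acc=(acc<<6)|0x25=0x25
Byte[16]=A1: continuation. acc=(acc<<6)|0x21=0x961
Byte[17]=BC: continuation. acc=(acc<<6)|0x3C=0x2587C
Completed: cp=U+2587C (starts at byte 14)

Answer: U+26AA7 U+17CD1 U+057D U+BFA9 U+0042 U+2587C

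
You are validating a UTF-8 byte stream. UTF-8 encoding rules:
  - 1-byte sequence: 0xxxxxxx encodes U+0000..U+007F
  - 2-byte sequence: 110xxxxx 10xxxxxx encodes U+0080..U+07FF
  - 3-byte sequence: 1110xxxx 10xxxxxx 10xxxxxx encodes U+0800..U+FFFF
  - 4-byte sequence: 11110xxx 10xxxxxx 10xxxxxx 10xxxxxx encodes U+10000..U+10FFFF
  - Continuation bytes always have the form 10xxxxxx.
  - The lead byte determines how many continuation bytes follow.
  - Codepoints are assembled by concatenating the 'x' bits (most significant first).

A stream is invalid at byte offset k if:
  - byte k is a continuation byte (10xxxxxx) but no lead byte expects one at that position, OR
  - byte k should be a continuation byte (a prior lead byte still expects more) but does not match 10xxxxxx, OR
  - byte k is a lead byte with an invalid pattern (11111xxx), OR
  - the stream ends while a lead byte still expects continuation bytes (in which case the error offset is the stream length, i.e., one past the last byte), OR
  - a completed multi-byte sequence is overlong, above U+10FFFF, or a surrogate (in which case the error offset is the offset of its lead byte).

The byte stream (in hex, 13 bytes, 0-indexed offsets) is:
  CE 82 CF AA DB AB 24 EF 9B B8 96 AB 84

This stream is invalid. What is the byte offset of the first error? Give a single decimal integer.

Answer: 10

Derivation:
Byte[0]=CE: 2-byte lead, need 1 cont bytes. acc=0xE
Byte[1]=82: continuation. acc=(acc<<6)|0x02=0x382
Completed: cp=U+0382 (starts at byte 0)
Byte[2]=CF: 2-byte lead, need 1 cont bytes. acc=0xF
Byte[3]=AA: continuation. acc=(acc<<6)|0x2A=0x3EA
Completed: cp=U+03EA (starts at byte 2)
Byte[4]=DB: 2-byte lead, need 1 cont bytes. acc=0x1B
Byte[5]=AB: continuation. acc=(acc<<6)|0x2B=0x6EB
Completed: cp=U+06EB (starts at byte 4)
Byte[6]=24: 1-byte ASCII. cp=U+0024
Byte[7]=EF: 3-byte lead, need 2 cont bytes. acc=0xF
Byte[8]=9B: continuation. acc=(acc<<6)|0x1B=0x3DB
Byte[9]=B8: continuation. acc=(acc<<6)|0x38=0xF6F8
Completed: cp=U+F6F8 (starts at byte 7)
Byte[10]=96: INVALID lead byte (not 0xxx/110x/1110/11110)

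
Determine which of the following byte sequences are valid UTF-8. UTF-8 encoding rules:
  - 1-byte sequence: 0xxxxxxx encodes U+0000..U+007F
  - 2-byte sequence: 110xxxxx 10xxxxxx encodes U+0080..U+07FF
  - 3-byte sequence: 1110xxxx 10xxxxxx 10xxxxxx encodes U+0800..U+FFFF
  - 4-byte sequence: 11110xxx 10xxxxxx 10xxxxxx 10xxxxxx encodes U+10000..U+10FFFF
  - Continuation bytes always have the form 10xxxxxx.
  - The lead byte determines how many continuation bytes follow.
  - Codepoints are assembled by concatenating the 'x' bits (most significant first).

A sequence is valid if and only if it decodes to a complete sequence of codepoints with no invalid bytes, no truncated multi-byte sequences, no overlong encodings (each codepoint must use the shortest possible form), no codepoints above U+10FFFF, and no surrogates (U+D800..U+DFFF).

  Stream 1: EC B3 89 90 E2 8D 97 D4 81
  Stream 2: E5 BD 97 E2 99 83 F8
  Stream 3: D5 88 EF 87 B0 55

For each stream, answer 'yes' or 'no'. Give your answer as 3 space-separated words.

Answer: no no yes

Derivation:
Stream 1: error at byte offset 3. INVALID
Stream 2: error at byte offset 6. INVALID
Stream 3: decodes cleanly. VALID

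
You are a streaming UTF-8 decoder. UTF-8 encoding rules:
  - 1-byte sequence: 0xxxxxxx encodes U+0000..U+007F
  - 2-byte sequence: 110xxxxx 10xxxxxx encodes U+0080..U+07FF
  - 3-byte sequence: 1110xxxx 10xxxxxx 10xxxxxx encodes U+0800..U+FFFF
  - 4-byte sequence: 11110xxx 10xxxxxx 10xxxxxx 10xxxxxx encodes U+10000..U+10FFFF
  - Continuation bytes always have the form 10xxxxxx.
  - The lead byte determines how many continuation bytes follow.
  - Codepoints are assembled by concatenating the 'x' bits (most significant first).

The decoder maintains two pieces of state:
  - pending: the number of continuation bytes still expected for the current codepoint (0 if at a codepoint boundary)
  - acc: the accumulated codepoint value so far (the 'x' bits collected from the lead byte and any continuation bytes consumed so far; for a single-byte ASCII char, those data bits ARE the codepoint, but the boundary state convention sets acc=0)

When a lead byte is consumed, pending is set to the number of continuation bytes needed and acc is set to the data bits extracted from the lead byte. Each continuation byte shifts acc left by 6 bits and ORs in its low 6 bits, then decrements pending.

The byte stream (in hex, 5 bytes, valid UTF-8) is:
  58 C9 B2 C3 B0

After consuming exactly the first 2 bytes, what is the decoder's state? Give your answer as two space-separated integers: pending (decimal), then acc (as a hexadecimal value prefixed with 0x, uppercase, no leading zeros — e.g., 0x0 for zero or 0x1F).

Answer: 1 0x9

Derivation:
Byte[0]=58: 1-byte. pending=0, acc=0x0
Byte[1]=C9: 2-byte lead. pending=1, acc=0x9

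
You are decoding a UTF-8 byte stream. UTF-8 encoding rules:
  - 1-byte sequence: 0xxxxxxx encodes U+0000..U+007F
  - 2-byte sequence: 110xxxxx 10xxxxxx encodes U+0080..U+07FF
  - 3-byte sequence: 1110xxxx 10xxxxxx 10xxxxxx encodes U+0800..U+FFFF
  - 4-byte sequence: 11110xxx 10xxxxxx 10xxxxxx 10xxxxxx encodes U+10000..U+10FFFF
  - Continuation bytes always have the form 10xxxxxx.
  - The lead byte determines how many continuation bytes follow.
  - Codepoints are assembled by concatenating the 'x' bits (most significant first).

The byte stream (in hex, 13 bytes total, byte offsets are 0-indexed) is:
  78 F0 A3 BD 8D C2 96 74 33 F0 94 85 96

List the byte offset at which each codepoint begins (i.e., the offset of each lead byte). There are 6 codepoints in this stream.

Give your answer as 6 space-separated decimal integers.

Byte[0]=78: 1-byte ASCII. cp=U+0078
Byte[1]=F0: 4-byte lead, need 3 cont bytes. acc=0x0
Byte[2]=A3: continuation. acc=(acc<<6)|0x23=0x23
Byte[3]=BD: continuation. acc=(acc<<6)|0x3D=0x8FD
Byte[4]=8D: continuation. acc=(acc<<6)|0x0D=0x23F4D
Completed: cp=U+23F4D (starts at byte 1)
Byte[5]=C2: 2-byte lead, need 1 cont bytes. acc=0x2
Byte[6]=96: continuation. acc=(acc<<6)|0x16=0x96
Completed: cp=U+0096 (starts at byte 5)
Byte[7]=74: 1-byte ASCII. cp=U+0074
Byte[8]=33: 1-byte ASCII. cp=U+0033
Byte[9]=F0: 4-byte lead, need 3 cont bytes. acc=0x0
Byte[10]=94: continuation. acc=(acc<<6)|0x14=0x14
Byte[11]=85: continuation. acc=(acc<<6)|0x05=0x505
Byte[12]=96: continuation. acc=(acc<<6)|0x16=0x14156
Completed: cp=U+14156 (starts at byte 9)

Answer: 0 1 5 7 8 9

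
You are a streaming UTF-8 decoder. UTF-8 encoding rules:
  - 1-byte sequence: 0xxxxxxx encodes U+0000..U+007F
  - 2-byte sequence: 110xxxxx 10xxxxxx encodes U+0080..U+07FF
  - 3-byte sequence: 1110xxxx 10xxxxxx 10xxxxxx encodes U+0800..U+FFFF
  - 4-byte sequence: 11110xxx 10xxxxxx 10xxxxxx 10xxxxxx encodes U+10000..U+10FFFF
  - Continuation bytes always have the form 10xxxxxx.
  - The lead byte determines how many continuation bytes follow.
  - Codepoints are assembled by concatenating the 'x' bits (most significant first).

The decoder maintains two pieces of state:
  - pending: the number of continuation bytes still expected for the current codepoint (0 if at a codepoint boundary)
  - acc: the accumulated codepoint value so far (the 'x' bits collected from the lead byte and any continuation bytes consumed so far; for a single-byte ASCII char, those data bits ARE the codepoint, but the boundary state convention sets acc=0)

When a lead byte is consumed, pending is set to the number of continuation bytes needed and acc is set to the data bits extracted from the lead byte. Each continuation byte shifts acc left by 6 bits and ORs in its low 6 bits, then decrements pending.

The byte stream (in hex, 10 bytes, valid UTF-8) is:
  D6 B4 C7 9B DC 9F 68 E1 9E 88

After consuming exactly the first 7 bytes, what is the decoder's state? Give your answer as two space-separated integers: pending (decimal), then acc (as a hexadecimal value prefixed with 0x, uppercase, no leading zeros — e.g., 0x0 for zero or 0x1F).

Byte[0]=D6: 2-byte lead. pending=1, acc=0x16
Byte[1]=B4: continuation. acc=(acc<<6)|0x34=0x5B4, pending=0
Byte[2]=C7: 2-byte lead. pending=1, acc=0x7
Byte[3]=9B: continuation. acc=(acc<<6)|0x1B=0x1DB, pending=0
Byte[4]=DC: 2-byte lead. pending=1, acc=0x1C
Byte[5]=9F: continuation. acc=(acc<<6)|0x1F=0x71F, pending=0
Byte[6]=68: 1-byte. pending=0, acc=0x0

Answer: 0 0x0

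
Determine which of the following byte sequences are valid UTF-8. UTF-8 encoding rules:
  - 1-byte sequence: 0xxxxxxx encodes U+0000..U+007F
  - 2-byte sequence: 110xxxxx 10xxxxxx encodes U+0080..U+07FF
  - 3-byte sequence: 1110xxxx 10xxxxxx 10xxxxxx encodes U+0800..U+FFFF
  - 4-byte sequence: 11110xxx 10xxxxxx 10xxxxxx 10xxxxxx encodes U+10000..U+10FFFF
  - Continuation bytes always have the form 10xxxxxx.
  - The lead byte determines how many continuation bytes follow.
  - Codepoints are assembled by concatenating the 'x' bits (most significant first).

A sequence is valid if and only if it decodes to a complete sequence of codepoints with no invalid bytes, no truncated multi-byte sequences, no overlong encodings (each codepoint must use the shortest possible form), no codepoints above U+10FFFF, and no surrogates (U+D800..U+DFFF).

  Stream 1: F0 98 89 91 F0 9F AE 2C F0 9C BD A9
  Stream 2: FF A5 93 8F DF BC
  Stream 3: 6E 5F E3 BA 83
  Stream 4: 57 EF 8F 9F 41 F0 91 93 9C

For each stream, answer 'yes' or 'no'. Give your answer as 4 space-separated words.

Stream 1: error at byte offset 7. INVALID
Stream 2: error at byte offset 0. INVALID
Stream 3: decodes cleanly. VALID
Stream 4: decodes cleanly. VALID

Answer: no no yes yes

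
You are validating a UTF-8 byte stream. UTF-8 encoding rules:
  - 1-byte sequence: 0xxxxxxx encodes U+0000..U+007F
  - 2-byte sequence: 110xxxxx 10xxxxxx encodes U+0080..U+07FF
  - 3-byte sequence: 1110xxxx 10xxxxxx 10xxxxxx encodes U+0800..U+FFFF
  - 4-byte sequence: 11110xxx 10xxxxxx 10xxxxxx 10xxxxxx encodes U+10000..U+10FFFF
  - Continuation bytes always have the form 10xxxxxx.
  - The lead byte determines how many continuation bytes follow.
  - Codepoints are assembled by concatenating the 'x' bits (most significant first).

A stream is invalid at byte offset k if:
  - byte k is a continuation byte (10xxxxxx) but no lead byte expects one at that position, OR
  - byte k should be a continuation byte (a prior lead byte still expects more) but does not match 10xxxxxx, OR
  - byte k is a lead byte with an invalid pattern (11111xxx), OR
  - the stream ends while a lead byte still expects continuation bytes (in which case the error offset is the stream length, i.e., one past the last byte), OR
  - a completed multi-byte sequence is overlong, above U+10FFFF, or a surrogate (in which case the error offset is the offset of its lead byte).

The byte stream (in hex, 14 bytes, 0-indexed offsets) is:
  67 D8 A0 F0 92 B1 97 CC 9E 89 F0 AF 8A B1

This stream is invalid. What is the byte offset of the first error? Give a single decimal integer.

Answer: 9

Derivation:
Byte[0]=67: 1-byte ASCII. cp=U+0067
Byte[1]=D8: 2-byte lead, need 1 cont bytes. acc=0x18
Byte[2]=A0: continuation. acc=(acc<<6)|0x20=0x620
Completed: cp=U+0620 (starts at byte 1)
Byte[3]=F0: 4-byte lead, need 3 cont bytes. acc=0x0
Byte[4]=92: continuation. acc=(acc<<6)|0x12=0x12
Byte[5]=B1: continuation. acc=(acc<<6)|0x31=0x4B1
Byte[6]=97: continuation. acc=(acc<<6)|0x17=0x12C57
Completed: cp=U+12C57 (starts at byte 3)
Byte[7]=CC: 2-byte lead, need 1 cont bytes. acc=0xC
Byte[8]=9E: continuation. acc=(acc<<6)|0x1E=0x31E
Completed: cp=U+031E (starts at byte 7)
Byte[9]=89: INVALID lead byte (not 0xxx/110x/1110/11110)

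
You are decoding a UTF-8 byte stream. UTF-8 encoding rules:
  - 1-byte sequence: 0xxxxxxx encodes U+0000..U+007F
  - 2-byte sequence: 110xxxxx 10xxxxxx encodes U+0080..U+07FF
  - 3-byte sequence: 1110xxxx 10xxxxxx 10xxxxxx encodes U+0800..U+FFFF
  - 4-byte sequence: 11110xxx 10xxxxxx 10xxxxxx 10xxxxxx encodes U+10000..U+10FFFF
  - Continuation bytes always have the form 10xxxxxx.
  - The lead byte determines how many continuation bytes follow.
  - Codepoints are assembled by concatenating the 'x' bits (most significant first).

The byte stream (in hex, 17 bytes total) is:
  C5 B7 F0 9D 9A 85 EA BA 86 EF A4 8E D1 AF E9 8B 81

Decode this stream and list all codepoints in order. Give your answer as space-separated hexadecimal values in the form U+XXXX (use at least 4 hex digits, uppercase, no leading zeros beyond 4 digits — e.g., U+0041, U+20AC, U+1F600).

Answer: U+0177 U+1D685 U+AE86 U+F90E U+046F U+92C1

Derivation:
Byte[0]=C5: 2-byte lead, need 1 cont bytes. acc=0x5
Byte[1]=B7: continuation. acc=(acc<<6)|0x37=0x177
Completed: cp=U+0177 (starts at byte 0)
Byte[2]=F0: 4-byte lead, need 3 cont bytes. acc=0x0
Byte[3]=9D: continuation. acc=(acc<<6)|0x1D=0x1D
Byte[4]=9A: continuation. acc=(acc<<6)|0x1A=0x75A
Byte[5]=85: continuation. acc=(acc<<6)|0x05=0x1D685
Completed: cp=U+1D685 (starts at byte 2)
Byte[6]=EA: 3-byte lead, need 2 cont bytes. acc=0xA
Byte[7]=BA: continuation. acc=(acc<<6)|0x3A=0x2BA
Byte[8]=86: continuation. acc=(acc<<6)|0x06=0xAE86
Completed: cp=U+AE86 (starts at byte 6)
Byte[9]=EF: 3-byte lead, need 2 cont bytes. acc=0xF
Byte[10]=A4: continuation. acc=(acc<<6)|0x24=0x3E4
Byte[11]=8E: continuation. acc=(acc<<6)|0x0E=0xF90E
Completed: cp=U+F90E (starts at byte 9)
Byte[12]=D1: 2-byte lead, need 1 cont bytes. acc=0x11
Byte[13]=AF: continuation. acc=(acc<<6)|0x2F=0x46F
Completed: cp=U+046F (starts at byte 12)
Byte[14]=E9: 3-byte lead, need 2 cont bytes. acc=0x9
Byte[15]=8B: continuation. acc=(acc<<6)|0x0B=0x24B
Byte[16]=81: continuation. acc=(acc<<6)|0x01=0x92C1
Completed: cp=U+92C1 (starts at byte 14)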